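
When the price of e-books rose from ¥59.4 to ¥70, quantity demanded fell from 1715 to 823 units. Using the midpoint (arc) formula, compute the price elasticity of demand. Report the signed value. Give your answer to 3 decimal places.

-4.290

ΔQ = 823 − 1715 = -892; ΔP = 70 − 59.4 = 10.6.
Midpoints: P̄ = 64.70, Q̄ = 1269.0.
ε = (ΔQ/ΔP)(P̄/Q̄) = (-892/10.6)(64.70/1269.0).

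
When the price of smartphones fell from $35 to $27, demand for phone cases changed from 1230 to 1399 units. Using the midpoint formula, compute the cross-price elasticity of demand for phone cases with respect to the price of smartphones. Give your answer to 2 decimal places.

-0.50

ΔQ_x = 1399 − 1230 = 169; ΔP_y = 27 − 35 = -8.
Midpoints: P̄_y = 31.00, Q̄_x = 1314.5.
ε_xy = (ΔQ_x/ΔP_y)(P̄_y/Q̄_x) = (169/-8)(31.00/1314.5).
ε_xy < 0, so the goods are complements.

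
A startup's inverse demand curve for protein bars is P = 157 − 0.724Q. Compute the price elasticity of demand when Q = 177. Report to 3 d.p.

-0.225

At Q = 177, P = 157 − 0.724(177) = 28.85.
dP/dQ = −0.724, so dQ/dP = 1/(−0.724) = -1.381.
ε = (dQ/dP)(P/Q) = (-1.381)(28.85/177).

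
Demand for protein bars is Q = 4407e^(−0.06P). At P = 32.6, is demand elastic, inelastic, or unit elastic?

Q = 623.251, dQ/dP = -37.395.
ε = (dQ/dP)(P/Q) ≈ -1.956.
|ε| = 1.96 > 1.

elastic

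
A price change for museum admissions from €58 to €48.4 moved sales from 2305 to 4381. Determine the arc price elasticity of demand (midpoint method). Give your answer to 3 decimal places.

ΔQ = 4381 − 2305 = 2076; ΔP = 48.4 − 58 = -9.6.
Midpoints: P̄ = 53.20, Q̄ = 3343.0.
ε = (ΔQ/ΔP)(P̄/Q̄) = (2076/-9.6)(53.20/3343.0).

-3.441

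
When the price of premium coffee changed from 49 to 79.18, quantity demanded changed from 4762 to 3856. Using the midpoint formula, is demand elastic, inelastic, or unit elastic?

inelastic

Arc ε ≈ -0.447.
|ε| = 0.45 < 1.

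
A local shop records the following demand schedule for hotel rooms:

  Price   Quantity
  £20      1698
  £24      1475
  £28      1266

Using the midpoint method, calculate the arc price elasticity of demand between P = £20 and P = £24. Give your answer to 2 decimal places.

-0.77

At P = 20, Q = 1698; at P = 24, Q = 1475.
ΔQ = -223, ΔP = 4. Midpoints: P̄ = 22.00, Q̄ = 1586.5.
ε = (ΔQ/ΔP)(P̄/Q̄) = (-223/4)(22.00/1586.5).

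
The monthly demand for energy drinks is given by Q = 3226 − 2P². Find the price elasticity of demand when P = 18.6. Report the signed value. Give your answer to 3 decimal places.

-0.546

At P = 18.6, Q = 2534.080.
dQ/dP = −4P = -74.400.
ε = (dQ/dP)(P/Q) = (-74.400)(18.6/2534.080).
|ε| < 1, so demand is inelastic at this price.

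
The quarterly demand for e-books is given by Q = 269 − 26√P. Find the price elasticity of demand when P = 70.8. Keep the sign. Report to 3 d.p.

-2.178

At P = 70.8, Q = 50.229.
dQ/dP = −26/(2√P) = -1.545.
ε = (dQ/dP)(P/Q) = (-1.545)(70.8/50.229).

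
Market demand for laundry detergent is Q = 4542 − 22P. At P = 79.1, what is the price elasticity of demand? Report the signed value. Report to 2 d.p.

At P = 79.1, Q = 2801.800.
dQ/dP = −22.
ε = (dQ/dP)(P/Q) = (-22)(79.1/2801.800).

-0.62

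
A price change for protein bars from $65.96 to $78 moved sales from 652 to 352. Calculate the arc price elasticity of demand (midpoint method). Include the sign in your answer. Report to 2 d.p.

-3.57

ΔQ = 352 − 652 = -300; ΔP = 78 − 65.96 = 12.04.
Midpoints: P̄ = 71.98, Q̄ = 502.0.
ε = (ΔQ/ΔP)(P̄/Q̄) = (-300/12.04)(71.98/502.0).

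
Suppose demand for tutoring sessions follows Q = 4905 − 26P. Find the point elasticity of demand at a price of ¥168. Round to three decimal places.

-8.134

At P = 168, Q = 537.
dQ/dP = −26.
ε = (dQ/dP)(P/Q) = (-26)(168/537).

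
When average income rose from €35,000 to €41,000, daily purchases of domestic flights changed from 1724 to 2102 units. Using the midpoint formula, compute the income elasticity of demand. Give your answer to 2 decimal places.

ΔQ = 378, ΔI = 6000. Midpoints: Ī = 38,000, Q̄ = 1913.0.
ε_I = (ΔQ/ΔI)(Ī/Q̄) = (378/6000)(38000/1913.0).

1.25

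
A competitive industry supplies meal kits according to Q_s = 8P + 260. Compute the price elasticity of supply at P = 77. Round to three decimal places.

0.703

At P = 77, Q_s = 876.
dQ_s/dP = 8.
ε_s = (dQ_s/dP)(P/Q_s) = (8)(77/876).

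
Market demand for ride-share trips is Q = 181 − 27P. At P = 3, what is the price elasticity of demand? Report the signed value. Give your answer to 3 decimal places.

At P = 3, Q = 100.
dQ/dP = −27.
ε = (dQ/dP)(P/Q) = (-27)(3/100).

-0.810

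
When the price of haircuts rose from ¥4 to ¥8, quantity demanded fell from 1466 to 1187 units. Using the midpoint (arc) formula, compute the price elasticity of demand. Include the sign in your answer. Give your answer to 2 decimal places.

-0.32

ΔQ = 1187 − 1466 = -279; ΔP = 8 − 4 = 4.
Midpoints: P̄ = 6.00, Q̄ = 1326.5.
ε = (ΔQ/ΔP)(P̄/Q̄) = (-279/4)(6.00/1326.5).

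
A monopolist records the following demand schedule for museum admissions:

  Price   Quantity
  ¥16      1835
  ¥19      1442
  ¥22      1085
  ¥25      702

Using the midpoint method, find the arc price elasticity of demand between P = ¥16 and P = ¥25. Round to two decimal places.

At P = 16, Q = 1835; at P = 25, Q = 702.
ΔQ = -1133, ΔP = 9. Midpoints: P̄ = 20.50, Q̄ = 1268.5.
ε = (ΔQ/ΔP)(P̄/Q̄) = (-1133/9)(20.50/1268.5).

-2.03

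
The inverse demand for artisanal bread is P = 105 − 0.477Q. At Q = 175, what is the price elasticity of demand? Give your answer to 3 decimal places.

-0.258

At Q = 175, P = 105 − 0.477(175) = 21.53.
dP/dQ = −0.477, so dQ/dP = 1/(−0.477) = -2.096.
ε = (dQ/dP)(P/Q) = (-2.096)(21.53/175).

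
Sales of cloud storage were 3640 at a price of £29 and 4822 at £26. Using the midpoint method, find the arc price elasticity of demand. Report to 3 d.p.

-2.561

ΔQ = 4822 − 3640 = 1182; ΔP = 26 − 29 = -3.
Midpoints: P̄ = 27.50, Q̄ = 4231.0.
ε = (ΔQ/ΔP)(P̄/Q̄) = (1182/-3)(27.50/4231.0).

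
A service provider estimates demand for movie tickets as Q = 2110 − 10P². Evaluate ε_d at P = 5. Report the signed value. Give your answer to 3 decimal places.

At P = 5, Q = 1860.
dQ/dP = −20P = -100.
ε = (dQ/dP)(P/Q) = (-100)(5/1860).

-0.269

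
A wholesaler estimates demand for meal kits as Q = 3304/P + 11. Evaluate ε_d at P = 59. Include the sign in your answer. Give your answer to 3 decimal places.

At P = 59, Q = 67.
dQ/dP = −3304/P² = -0.949.
ε = (dQ/dP)(P/Q) = (-0.949)(59/67).

-0.836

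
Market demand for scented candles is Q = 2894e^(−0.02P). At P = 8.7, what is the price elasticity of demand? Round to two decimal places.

-0.17

At P = 8.7, Q = 2431.819.
dQ/dP = −0.02·2894e^(−0.02P) = −0.02Q = -48.636.
ε = (dQ/dP)(P/Q) = (-48.636)(8.7/2431.819).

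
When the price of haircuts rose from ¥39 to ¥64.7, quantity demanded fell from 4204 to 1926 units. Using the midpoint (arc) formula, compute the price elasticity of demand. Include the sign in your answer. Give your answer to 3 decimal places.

ΔQ = 1926 − 4204 = -2278; ΔP = 64.7 − 39 = 25.7.
Midpoints: P̄ = 51.85, Q̄ = 3065.0.
ε = (ΔQ/ΔP)(P̄/Q̄) = (-2278/25.7)(51.85/3065.0).

-1.499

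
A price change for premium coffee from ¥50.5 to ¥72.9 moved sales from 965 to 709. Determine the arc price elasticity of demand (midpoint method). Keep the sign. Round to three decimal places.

ΔQ = 709 − 965 = -256; ΔP = 72.9 − 50.5 = 22.4.
Midpoints: P̄ = 61.70, Q̄ = 837.0.
ε = (ΔQ/ΔP)(P̄/Q̄) = (-256/22.4)(61.70/837.0).

-0.842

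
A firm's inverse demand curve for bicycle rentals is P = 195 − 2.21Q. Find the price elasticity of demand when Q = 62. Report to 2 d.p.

At Q = 62, P = 195 − 2.21(62) = 57.98.
dP/dQ = −2.21, so dQ/dP = 1/(−2.21) = -0.452.
ε = (dQ/dP)(P/Q) = (-0.452)(57.98/62).

-0.42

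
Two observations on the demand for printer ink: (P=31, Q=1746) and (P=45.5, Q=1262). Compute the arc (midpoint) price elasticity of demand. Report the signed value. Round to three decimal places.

-0.849

ΔQ = 1262 − 1746 = -484; ΔP = 45.5 − 31 = 14.5.
Midpoints: P̄ = 38.25, Q̄ = 1504.0.
ε = (ΔQ/ΔP)(P̄/Q̄) = (-484/14.5)(38.25/1504.0).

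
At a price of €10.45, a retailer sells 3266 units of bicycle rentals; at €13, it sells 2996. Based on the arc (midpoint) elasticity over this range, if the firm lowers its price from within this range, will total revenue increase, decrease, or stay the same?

decrease

Arc ε = (-270/2.55)(11.72/3131.0) ≈ -0.397.
|ε| = 0.40 < 1, so demand is inelastic. A price cut therefore reduces total revenue.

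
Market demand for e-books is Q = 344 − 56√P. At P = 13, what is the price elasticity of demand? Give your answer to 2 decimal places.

At P = 13, Q = 142.089.
dQ/dP = −56/(2√P) = -7.766.
ε = (dQ/dP)(P/Q) = (-7.766)(13/142.089).
|ε| < 1, so demand is inelastic at this price.

-0.71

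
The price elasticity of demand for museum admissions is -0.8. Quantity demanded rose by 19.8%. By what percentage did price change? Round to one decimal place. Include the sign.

-24.8%

%ΔP ≈ %ΔQ / ε = (19.8%)/(-0.8) = -24.75%.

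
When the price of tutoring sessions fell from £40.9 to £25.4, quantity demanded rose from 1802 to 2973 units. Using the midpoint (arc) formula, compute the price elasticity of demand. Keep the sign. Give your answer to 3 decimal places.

-1.049

ΔQ = 2973 − 1802 = 1171; ΔP = 25.4 − 40.9 = -15.5.
Midpoints: P̄ = 33.15, Q̄ = 2387.5.
ε = (ΔQ/ΔP)(P̄/Q̄) = (1171/-15.5)(33.15/2387.5).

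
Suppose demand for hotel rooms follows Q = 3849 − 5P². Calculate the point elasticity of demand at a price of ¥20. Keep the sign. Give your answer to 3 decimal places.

At P = 20, Q = 1849.
dQ/dP = −10P = -200.
ε = (dQ/dP)(P/Q) = (-200)(20/1849).
|ε| > 1, so demand is elastic at this price.

-2.163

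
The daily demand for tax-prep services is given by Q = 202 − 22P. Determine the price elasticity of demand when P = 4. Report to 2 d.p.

At P = 4, Q = 114.
dQ/dP = −22.
ε = (dQ/dP)(P/Q) = (-22)(4/114).

-0.77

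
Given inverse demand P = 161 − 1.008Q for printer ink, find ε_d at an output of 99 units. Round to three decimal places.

At Q = 99, P = 161 − 1.008(99) = 61.21.
dP/dQ = −1.008, so dQ/dP = 1/(−1.008) = -0.992.
ε = (dQ/dP)(P/Q) = (-0.992)(61.21/99).

-0.613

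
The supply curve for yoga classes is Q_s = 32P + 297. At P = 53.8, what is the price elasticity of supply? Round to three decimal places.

0.853

At P = 53.8, Q_s = 2018.60.
dQ_s/dP = 32.
ε_s = (dQ_s/dP)(P/Q_s) = (32)(53.8/2018.60).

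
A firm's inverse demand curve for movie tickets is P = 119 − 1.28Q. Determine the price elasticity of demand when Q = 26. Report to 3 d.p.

-2.576

At Q = 26, P = 119 − 1.28(26) = 85.72.
dP/dQ = −1.28, so dQ/dP = 1/(−1.28) = -0.781.
ε = (dQ/dP)(P/Q) = (-0.781)(85.72/26).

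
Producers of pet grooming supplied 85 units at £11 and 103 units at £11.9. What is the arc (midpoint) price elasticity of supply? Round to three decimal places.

ΔQ = 103 − 85 = 18; ΔP = 11.9 − 11 = 0.9.
Midpoints: P̄ = 11.45, Q̄ = 94.0.
ε_s = (ΔQ/ΔP)(P̄/Q̄) = (18/0.9)(11.45/94.0).

2.436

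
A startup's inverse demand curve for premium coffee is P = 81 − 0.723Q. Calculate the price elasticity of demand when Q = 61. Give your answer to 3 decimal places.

At Q = 61, P = 81 − 0.723(61) = 36.90.
dP/dQ = −0.723, so dQ/dP = 1/(−0.723) = -1.383.
ε = (dQ/dP)(P/Q) = (-1.383)(36.90/61).

-0.837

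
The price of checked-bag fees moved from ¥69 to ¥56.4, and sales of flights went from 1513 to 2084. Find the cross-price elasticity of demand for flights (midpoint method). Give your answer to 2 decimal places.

-1.58

ΔQ_x = 2084 − 1513 = 571; ΔP_y = 56.4 − 69 = -12.6.
Midpoints: P̄_y = 62.70, Q̄_x = 1798.5.
ε_xy = (ΔQ_x/ΔP_y)(P̄_y/Q̄_x) = (571/-12.6)(62.70/1798.5).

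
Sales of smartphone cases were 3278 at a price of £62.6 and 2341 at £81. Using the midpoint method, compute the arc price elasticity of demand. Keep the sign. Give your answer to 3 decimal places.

ΔQ = 2341 − 3278 = -937; ΔP = 81 − 62.6 = 18.4.
Midpoints: P̄ = 71.80, Q̄ = 2809.5.
ε = (ΔQ/ΔP)(P̄/Q̄) = (-937/18.4)(71.80/2809.5).

-1.301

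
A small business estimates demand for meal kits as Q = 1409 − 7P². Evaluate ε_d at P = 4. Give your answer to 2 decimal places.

At P = 4, Q = 1297.
dQ/dP = −14P = -56.
ε = (dQ/dP)(P/Q) = (-56)(4/1297).
|ε| < 1, so demand is inelastic at this price.

-0.17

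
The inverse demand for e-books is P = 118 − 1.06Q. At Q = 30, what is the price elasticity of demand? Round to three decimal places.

At Q = 30, P = 118 − 1.06(30) = 86.20.
dP/dQ = −1.06, so dQ/dP = 1/(−1.06) = -0.943.
ε = (dQ/dP)(P/Q) = (-0.943)(86.20/30).

-2.711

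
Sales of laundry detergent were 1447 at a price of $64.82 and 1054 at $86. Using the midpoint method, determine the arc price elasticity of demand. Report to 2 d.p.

-1.12

ΔQ = 1054 − 1447 = -393; ΔP = 86 − 64.82 = 21.18.
Midpoints: P̄ = 75.41, Q̄ = 1250.5.
ε = (ΔQ/ΔP)(P̄/Q̄) = (-393/21.18)(75.41/1250.5).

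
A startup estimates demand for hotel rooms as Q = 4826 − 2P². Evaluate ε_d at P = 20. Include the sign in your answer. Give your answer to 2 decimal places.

-0.40

At P = 20, Q = 4026.
dQ/dP = −4P = -80.
ε = (dQ/dP)(P/Q) = (-80)(20/4026).
|ε| < 1, so demand is inelastic at this price.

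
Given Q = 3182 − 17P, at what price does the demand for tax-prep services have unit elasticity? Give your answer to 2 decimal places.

93.59

For linear demand Q = a − bP, ε = −bP/(a − bP). |ε| = 1 when bP = a − bP, i.e. P = a/(2b).
P = 3182/(2·17) = 3182/34 = 93.5882.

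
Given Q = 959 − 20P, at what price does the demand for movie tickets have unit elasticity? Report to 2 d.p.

For linear demand Q = a − bP, ε = −bP/(a − bP). |ε| = 1 when bP = a − bP, i.e. P = a/(2b).
P = 959/(2·20) = 959/40 = 23.9750.

23.98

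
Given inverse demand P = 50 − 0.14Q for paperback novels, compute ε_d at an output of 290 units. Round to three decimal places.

At Q = 290, P = 50 − 0.14(290) = 9.40.
dP/dQ = −0.14, so dQ/dP = 1/(−0.14) = -7.143.
ε = (dQ/dP)(P/Q) = (-7.143)(9.40/290).

-0.232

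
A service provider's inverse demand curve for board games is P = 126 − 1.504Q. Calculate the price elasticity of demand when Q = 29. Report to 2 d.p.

-1.89

At Q = 29, P = 126 − 1.504(29) = 82.38.
dP/dQ = −1.504, so dQ/dP = 1/(−1.504) = -0.665.
ε = (dQ/dP)(P/Q) = (-0.665)(82.38/29).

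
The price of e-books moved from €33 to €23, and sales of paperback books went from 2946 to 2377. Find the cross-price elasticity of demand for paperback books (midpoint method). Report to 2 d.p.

0.60

ΔQ_x = 2377 − 2946 = -569; ΔP_y = 23 − 33 = -10.
Midpoints: P̄_y = 28.00, Q̄_x = 2661.5.
ε_xy = (ΔQ_x/ΔP_y)(P̄_y/Q̄_x) = (-569/-10)(28.00/2661.5).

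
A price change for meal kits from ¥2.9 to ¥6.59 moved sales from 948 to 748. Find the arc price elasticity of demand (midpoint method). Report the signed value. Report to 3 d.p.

-0.303

ΔQ = 748 − 948 = -200; ΔP = 6.59 − 2.9 = 3.69.
Midpoints: P̄ = 4.75, Q̄ = 848.0.
ε = (ΔQ/ΔP)(P̄/Q̄) = (-200/3.69)(4.75/848.0).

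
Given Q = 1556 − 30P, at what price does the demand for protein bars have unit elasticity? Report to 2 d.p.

For linear demand Q = a − bP, ε = −bP/(a − bP). |ε| = 1 when bP = a − bP, i.e. P = a/(2b).
P = 1556/(2·30) = 1556/60 = 25.9333.

25.93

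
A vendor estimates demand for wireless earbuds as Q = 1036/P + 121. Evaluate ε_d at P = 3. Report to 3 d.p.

-0.741

At P = 3, Q = 466.333.
dQ/dP = −1036/P² = -115.111.
ε = (dQ/dP)(P/Q) = (-115.111)(3/466.333).
|ε| < 1, so demand is inelastic at this price.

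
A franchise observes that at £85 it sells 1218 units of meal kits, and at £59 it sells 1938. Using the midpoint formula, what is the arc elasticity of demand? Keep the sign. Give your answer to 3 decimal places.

ΔQ = 1938 − 1218 = 720; ΔP = 59 − 85 = -26.
Midpoints: P̄ = 72.00, Q̄ = 1578.0.
ε = (ΔQ/ΔP)(P̄/Q̄) = (720/-26)(72.00/1578.0).

-1.264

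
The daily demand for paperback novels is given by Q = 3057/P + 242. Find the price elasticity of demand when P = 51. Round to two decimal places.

-0.20

At P = 51, Q = 301.941.
dQ/dP = −3057/P² = -1.175.
ε = (dQ/dP)(P/Q) = (-1.175)(51/301.941).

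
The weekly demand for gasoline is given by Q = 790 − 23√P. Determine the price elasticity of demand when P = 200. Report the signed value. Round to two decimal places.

-0.35

At P = 200, Q = 464.731.
dQ/dP = −23/(2√P) = -0.813.
ε = (dQ/dP)(P/Q) = (-0.813)(200/464.731).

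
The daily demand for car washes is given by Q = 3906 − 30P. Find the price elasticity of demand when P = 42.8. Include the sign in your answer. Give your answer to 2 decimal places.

-0.49

At P = 42.8, Q = 2622.
dQ/dP = −30.
ε = (dQ/dP)(P/Q) = (-30)(42.8/2622).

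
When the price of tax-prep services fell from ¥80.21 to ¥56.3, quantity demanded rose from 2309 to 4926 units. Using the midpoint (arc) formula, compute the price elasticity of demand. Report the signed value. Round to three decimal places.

-2.065

ΔQ = 4926 − 2309 = 2617; ΔP = 56.3 − 80.21 = -23.91.
Midpoints: P̄ = 68.25, Q̄ = 3617.5.
ε = (ΔQ/ΔP)(P̄/Q̄) = (2617/-23.91)(68.25/3617.5).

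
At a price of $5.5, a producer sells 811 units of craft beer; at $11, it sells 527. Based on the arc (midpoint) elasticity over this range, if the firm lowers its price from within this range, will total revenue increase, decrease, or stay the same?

Arc ε = (-284/5.5)(8.25/669.0) ≈ -0.637.
|ε| = 0.64 < 1, so demand is inelastic. A price cut therefore reduces total revenue.

decrease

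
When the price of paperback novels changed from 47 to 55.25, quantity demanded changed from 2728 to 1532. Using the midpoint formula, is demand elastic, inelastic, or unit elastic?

Arc ε ≈ -3.480.
|ε| = 3.48 > 1.

elastic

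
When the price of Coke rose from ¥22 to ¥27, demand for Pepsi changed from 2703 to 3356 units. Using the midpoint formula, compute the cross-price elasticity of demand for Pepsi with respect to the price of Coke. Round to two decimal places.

1.06

ΔQ_x = 3356 − 2703 = 653; ΔP_y = 27 − 22 = 5.
Midpoints: P̄_y = 24.50, Q̄_x = 3029.5.
ε_xy = (ΔQ_x/ΔP_y)(P̄_y/Q̄_x) = (653/5)(24.50/3029.5).
ε_xy > 0, so the goods are substitutes.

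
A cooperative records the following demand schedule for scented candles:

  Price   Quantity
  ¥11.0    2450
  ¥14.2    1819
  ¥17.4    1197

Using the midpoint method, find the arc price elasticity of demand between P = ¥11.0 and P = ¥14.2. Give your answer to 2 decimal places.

At P = 11.0, Q = 2450; at P = 14.2, Q = 1819.
ΔQ = -631, ΔP = 3.2. Midpoints: P̄ = 12.60, Q̄ = 2134.5.
ε = (ΔQ/ΔP)(P̄/Q̄) = (-631/3.2)(12.60/2134.5).

-1.16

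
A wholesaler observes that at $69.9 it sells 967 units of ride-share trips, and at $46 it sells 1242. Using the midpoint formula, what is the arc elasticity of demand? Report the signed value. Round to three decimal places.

ΔQ = 1242 − 967 = 275; ΔP = 46 − 69.9 = -23.9.
Midpoints: P̄ = 57.95, Q̄ = 1104.5.
ε = (ΔQ/ΔP)(P̄/Q̄) = (275/-23.9)(57.95/1104.5).

-0.604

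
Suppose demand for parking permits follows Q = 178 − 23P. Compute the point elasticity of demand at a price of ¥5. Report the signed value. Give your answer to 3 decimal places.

At P = 5, Q = 63.
dQ/dP = −23.
ε = (dQ/dP)(P/Q) = (-23)(5/63).
|ε| > 1, so demand is elastic at this price.

-1.825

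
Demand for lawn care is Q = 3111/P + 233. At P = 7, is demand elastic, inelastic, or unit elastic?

Q = 677.429, dQ/dP = -63.490.
ε = (dQ/dP)(P/Q) ≈ -0.656.
|ε| = 0.66 < 1.

inelastic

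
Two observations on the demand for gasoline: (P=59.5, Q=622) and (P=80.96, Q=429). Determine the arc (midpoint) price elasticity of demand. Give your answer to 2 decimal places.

-1.20

ΔQ = 429 − 622 = -193; ΔP = 80.96 − 59.5 = 21.46.
Midpoints: P̄ = 70.23, Q̄ = 525.5.
ε = (ΔQ/ΔP)(P̄/Q̄) = (-193/21.46)(70.23/525.5).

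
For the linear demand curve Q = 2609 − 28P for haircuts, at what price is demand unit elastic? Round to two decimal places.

For linear demand Q = a − bP, ε = −bP/(a − bP). |ε| = 1 when bP = a − bP, i.e. P = a/(2b).
P = 2609/(2·28) = 2609/56 = 46.5893.

46.59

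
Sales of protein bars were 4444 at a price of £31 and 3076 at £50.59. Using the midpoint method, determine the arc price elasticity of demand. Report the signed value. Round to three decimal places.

-0.758

ΔQ = 3076 − 4444 = -1368; ΔP = 50.59 − 31 = 19.59.
Midpoints: P̄ = 40.80, Q̄ = 3760.0.
ε = (ΔQ/ΔP)(P̄/Q̄) = (-1368/19.59)(40.80/3760.0).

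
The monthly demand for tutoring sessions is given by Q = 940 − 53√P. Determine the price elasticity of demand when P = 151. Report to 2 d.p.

-1.13

At P = 151, Q = 288.725.
dQ/dP = −53/(2√P) = -2.157.
ε = (dQ/dP)(P/Q) = (-2.157)(151/288.725).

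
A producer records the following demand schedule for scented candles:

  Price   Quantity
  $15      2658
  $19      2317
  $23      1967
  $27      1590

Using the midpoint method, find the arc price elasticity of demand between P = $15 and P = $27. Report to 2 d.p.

At P = 15, Q = 2658; at P = 27, Q = 1590.
ΔQ = -1068, ΔP = 12. Midpoints: P̄ = 21.00, Q̄ = 2124.0.
ε = (ΔQ/ΔP)(P̄/Q̄) = (-1068/12)(21.00/2124.0).

-0.88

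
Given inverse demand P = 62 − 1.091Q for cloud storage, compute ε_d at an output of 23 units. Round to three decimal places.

-1.471

At Q = 23, P = 62 − 1.091(23) = 36.91.
dP/dQ = −1.091, so dQ/dP = 1/(−1.091) = -0.917.
ε = (dQ/dP)(P/Q) = (-0.917)(36.91/23).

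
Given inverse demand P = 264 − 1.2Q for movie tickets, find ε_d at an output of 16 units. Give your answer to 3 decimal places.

At Q = 16, P = 264 − 1.2(16) = 244.80.
dP/dQ = −1.2, so dQ/dP = 1/(−1.2) = -0.833.
ε = (dQ/dP)(P/Q) = (-0.833)(244.80/16).

-12.750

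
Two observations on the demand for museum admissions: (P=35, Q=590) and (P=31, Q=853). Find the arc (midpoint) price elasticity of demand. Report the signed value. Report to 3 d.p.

ΔQ = 853 − 590 = 263; ΔP = 31 − 35 = -4.
Midpoints: P̄ = 33.00, Q̄ = 721.5.
ε = (ΔQ/ΔP)(P̄/Q̄) = (263/-4)(33.00/721.5).

-3.007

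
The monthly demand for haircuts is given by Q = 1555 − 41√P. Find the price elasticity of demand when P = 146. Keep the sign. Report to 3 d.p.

-0.234

At P = 146, Q = 1059.595.
dQ/dP = −41/(2√P) = -1.697.
ε = (dQ/dP)(P/Q) = (-1.697)(146/1059.595).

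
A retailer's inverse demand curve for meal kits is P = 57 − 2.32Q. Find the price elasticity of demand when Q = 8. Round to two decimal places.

At Q = 8, P = 57 − 2.32(8) = 38.44.
dP/dQ = −2.32, so dQ/dP = 1/(−2.32) = -0.431.
ε = (dQ/dP)(P/Q) = (-0.431)(38.44/8).

-2.07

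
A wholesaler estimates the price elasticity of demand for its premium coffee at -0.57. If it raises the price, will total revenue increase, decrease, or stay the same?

increase

|ε| = 0.57 < 1, so demand is inelastic. A price rise therefore raises total revenue.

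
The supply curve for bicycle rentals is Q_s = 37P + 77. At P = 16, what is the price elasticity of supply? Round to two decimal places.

At P = 16, Q_s = 669.
dQ_s/dP = 37.
ε_s = (dQ_s/dP)(P/Q_s) = (37)(16/669).

0.88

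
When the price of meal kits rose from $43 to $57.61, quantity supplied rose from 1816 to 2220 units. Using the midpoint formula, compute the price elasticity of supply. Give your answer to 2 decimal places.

ΔQ = 2220 − 1816 = 404; ΔP = 57.61 − 43 = 14.61.
Midpoints: P̄ = 50.30, Q̄ = 2018.0.
ε_s = (ΔQ/ΔP)(P̄/Q̄) = (404/14.61)(50.30/2018.0).

0.69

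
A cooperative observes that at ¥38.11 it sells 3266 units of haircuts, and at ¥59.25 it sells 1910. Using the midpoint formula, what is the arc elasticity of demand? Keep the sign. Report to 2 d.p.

ΔQ = 1910 − 3266 = -1356; ΔP = 59.25 − 38.11 = 21.14.
Midpoints: P̄ = 48.68, Q̄ = 2588.0.
ε = (ΔQ/ΔP)(P̄/Q̄) = (-1356/21.14)(48.68/2588.0).

-1.21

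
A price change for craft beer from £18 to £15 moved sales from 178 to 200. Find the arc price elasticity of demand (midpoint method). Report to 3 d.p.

ΔQ = 200 − 178 = 22; ΔP = 15 − 18 = -3.
Midpoints: P̄ = 16.50, Q̄ = 189.0.
ε = (ΔQ/ΔP)(P̄/Q̄) = (22/-3)(16.50/189.0).

-0.640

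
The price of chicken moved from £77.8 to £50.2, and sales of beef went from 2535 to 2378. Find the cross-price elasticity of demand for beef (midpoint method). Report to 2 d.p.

0.15

ΔQ_x = 2378 − 2535 = -157; ΔP_y = 50.2 − 77.8 = -27.6.
Midpoints: P̄_y = 64.00, Q̄_x = 2456.5.
ε_xy = (ΔQ_x/ΔP_y)(P̄_y/Q̄_x) = (-157/-27.6)(64.00/2456.5).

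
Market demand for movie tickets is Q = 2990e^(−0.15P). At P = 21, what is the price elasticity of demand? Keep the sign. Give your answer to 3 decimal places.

At P = 21, Q = 128.128.
dQ/dP = −0.15·2990e^(−0.15P) = −0.15Q = -19.219.
ε = (dQ/dP)(P/Q) = (-19.219)(21/128.128).

-3.150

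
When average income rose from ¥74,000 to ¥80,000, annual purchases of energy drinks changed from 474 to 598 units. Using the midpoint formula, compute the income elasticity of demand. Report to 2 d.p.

ΔQ = 124, ΔI = 6000. Midpoints: Ī = 77,000, Q̄ = 536.0.
ε_I = (ΔQ/ΔI)(Ī/Q̄) = (124/6000)(77000/536.0).
ε_I > 0, so the good is normal.

2.97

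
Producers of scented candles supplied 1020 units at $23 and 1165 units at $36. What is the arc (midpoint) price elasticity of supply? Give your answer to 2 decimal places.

ΔQ = 1165 − 1020 = 145; ΔP = 36 − 23 = 13.
Midpoints: P̄ = 29.50, Q̄ = 1092.5.
ε_s = (ΔQ/ΔP)(P̄/Q̄) = (145/13)(29.50/1092.5).

0.30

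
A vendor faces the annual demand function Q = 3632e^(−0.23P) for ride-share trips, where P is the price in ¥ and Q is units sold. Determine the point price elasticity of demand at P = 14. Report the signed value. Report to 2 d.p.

At P = 14, Q = 145.117.
dQ/dP = −0.23·3632e^(−0.23P) = −0.23Q = -33.377.
ε = (dQ/dP)(P/Q) = (-33.377)(14/145.117).

-3.22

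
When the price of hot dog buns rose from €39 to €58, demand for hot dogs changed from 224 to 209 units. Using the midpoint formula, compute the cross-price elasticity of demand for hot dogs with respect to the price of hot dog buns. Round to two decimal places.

ΔQ_x = 209 − 224 = -15; ΔP_y = 58 − 39 = 19.
Midpoints: P̄_y = 48.50, Q̄_x = 216.5.
ε_xy = (ΔQ_x/ΔP_y)(P̄_y/Q̄_x) = (-15/19)(48.50/216.5).
ε_xy < 0, so the goods are complements.

-0.18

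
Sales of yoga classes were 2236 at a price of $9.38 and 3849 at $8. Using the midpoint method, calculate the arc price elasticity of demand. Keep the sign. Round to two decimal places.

-3.34

ΔQ = 3849 − 2236 = 1613; ΔP = 8 − 9.38 = -1.38.
Midpoints: P̄ = 8.69, Q̄ = 3042.5.
ε = (ΔQ/ΔP)(P̄/Q̄) = (1613/-1.38)(8.69/3042.5).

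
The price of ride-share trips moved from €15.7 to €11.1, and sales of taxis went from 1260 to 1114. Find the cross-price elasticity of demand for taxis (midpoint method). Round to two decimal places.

ΔQ_x = 1114 − 1260 = -146; ΔP_y = 11.1 − 15.7 = -4.6.
Midpoints: P̄_y = 13.40, Q̄_x = 1187.0.
ε_xy = (ΔQ_x/ΔP_y)(P̄_y/Q̄_x) = (-146/-4.6)(13.40/1187.0).
ε_xy > 0, so the goods are substitutes.

0.36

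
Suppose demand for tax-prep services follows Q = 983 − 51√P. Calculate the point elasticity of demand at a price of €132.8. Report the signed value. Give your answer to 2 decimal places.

At P = 132.8, Q = 395.282.
dQ/dP = −51/(2√P) = -2.213.
ε = (dQ/dP)(P/Q) = (-2.213)(132.8/395.282).

-0.74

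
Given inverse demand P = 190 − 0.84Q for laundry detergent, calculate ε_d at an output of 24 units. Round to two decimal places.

At Q = 24, P = 190 − 0.84(24) = 169.84.
dP/dQ = −0.84, so dQ/dP = 1/(−0.84) = -1.190.
ε = (dQ/dP)(P/Q) = (-1.190)(169.84/24).

-8.42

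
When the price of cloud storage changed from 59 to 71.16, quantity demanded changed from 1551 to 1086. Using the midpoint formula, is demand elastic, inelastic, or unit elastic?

elastic

Arc ε ≈ -1.887.
|ε| = 1.89 > 1.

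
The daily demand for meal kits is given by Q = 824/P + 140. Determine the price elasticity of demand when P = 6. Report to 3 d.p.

-0.495

At P = 6, Q = 277.333.
dQ/dP = −824/P² = -22.889.
ε = (dQ/dP)(P/Q) = (-22.889)(6/277.333).
|ε| < 1, so demand is inelastic at this price.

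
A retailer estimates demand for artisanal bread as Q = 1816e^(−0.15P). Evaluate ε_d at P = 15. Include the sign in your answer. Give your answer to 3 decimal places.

-2.250

At P = 15, Q = 191.405.
dQ/dP = −0.15·1816e^(−0.15P) = −0.15Q = -28.711.
ε = (dQ/dP)(P/Q) = (-28.711)(15/191.405).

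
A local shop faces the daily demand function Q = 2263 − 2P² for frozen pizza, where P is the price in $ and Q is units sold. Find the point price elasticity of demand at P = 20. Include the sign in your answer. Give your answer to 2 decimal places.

At P = 20, Q = 1463.
dQ/dP = −4P = -80.
ε = (dQ/dP)(P/Q) = (-80)(20/1463).

-1.09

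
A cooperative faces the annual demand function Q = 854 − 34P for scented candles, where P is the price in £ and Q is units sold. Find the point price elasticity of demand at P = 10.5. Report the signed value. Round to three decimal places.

At P = 10.5, Q = 497.
dQ/dP = −34.
ε = (dQ/dP)(P/Q) = (-34)(10.5/497).
|ε| < 1, so demand is inelastic at this price.

-0.718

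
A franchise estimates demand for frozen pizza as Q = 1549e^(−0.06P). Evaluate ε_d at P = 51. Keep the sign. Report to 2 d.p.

-3.06

At P = 51, Q = 72.629.
dQ/dP = −0.06·1549e^(−0.06P) = −0.06Q = -4.358.
ε = (dQ/dP)(P/Q) = (-4.358)(51/72.629).
|ε| > 1, so demand is elastic at this price.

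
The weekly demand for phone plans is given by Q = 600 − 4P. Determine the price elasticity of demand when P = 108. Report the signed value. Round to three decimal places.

At P = 108, Q = 168.
dQ/dP = −4.
ε = (dQ/dP)(P/Q) = (-4)(108/168).

-2.571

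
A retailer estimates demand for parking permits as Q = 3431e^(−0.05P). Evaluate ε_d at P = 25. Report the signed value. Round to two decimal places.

At P = 25, Q = 982.998.
dQ/dP = −0.05·3431e^(−0.05P) = −0.05Q = -49.150.
ε = (dQ/dP)(P/Q) = (-49.150)(25/982.998).
|ε| > 1, so demand is elastic at this price.

-1.25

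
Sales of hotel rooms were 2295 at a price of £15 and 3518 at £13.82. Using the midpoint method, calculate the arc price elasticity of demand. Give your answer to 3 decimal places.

-5.139

ΔQ = 3518 − 2295 = 1223; ΔP = 13.82 − 15 = -1.18.
Midpoints: P̄ = 14.41, Q̄ = 2906.5.
ε = (ΔQ/ΔP)(P̄/Q̄) = (1223/-1.18)(14.41/2906.5).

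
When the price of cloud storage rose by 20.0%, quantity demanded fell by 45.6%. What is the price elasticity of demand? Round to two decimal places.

ε = %ΔQ / %ΔP = (-45.6)/(20.0) = -2.280.

-2.28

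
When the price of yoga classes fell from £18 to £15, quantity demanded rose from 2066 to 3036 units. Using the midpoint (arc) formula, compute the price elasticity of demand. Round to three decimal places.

ΔQ = 3036 − 2066 = 970; ΔP = 15 − 18 = -3.
Midpoints: P̄ = 16.50, Q̄ = 2551.0.
ε = (ΔQ/ΔP)(P̄/Q̄) = (970/-3)(16.50/2551.0).

-2.091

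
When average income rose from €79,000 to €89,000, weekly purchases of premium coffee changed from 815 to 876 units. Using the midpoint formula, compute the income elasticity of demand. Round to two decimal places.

0.61

ΔQ = 61, ΔI = 10000. Midpoints: Ī = 84,000, Q̄ = 845.5.
ε_I = (ΔQ/ΔI)(Ī/Q̄) = (61/10000)(84000/845.5).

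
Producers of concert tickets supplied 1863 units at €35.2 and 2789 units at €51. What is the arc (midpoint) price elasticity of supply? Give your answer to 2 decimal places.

ΔQ = 2789 − 1863 = 926; ΔP = 51 − 35.2 = 15.8.
Midpoints: P̄ = 43.10, Q̄ = 2326.0.
ε_s = (ΔQ/ΔP)(P̄/Q̄) = (926/15.8)(43.10/2326.0).

1.09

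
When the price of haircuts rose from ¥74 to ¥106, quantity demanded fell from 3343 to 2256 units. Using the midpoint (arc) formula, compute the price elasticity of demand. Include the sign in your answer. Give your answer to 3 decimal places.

ΔQ = 2256 − 3343 = -1087; ΔP = 106 − 74 = 32.
Midpoints: P̄ = 90.00, Q̄ = 2799.5.
ε = (ΔQ/ΔP)(P̄/Q̄) = (-1087/32)(90.00/2799.5).

-1.092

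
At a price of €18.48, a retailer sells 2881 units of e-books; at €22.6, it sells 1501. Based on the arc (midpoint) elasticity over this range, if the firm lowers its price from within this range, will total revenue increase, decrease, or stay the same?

Arc ε = (-1380/4.12)(20.54/2191.0) ≈ -3.140.
|ε| = 3.14 > 1, so demand is elastic. A price cut therefore raises total revenue.

increase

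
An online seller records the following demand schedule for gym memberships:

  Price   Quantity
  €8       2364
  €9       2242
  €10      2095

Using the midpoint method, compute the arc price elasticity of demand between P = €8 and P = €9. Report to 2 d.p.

-0.45

At P = 8, Q = 2364; at P = 9, Q = 2242.
ΔQ = -122, ΔP = 1. Midpoints: P̄ = 8.50, Q̄ = 2303.0.
ε = (ΔQ/ΔP)(P̄/Q̄) = (-122/1)(8.50/2303.0).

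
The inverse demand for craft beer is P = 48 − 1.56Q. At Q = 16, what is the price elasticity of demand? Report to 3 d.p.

At Q = 16, P = 48 − 1.56(16) = 23.04.
dP/dQ = −1.56, so dQ/dP = 1/(−1.56) = -0.641.
ε = (dQ/dP)(P/Q) = (-0.641)(23.04/16).

-0.923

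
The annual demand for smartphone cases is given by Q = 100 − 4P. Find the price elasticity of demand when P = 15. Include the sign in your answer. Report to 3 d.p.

At P = 15, Q = 40.
dQ/dP = −4.
ε = (dQ/dP)(P/Q) = (-4)(15/40).

-1.500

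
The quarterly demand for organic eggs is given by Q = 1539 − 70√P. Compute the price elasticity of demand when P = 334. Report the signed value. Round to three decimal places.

-2.463

At P = 334, Q = 259.703.
dQ/dP = −70/(2√P) = -1.915.
ε = (dQ/dP)(P/Q) = (-1.915)(334/259.703).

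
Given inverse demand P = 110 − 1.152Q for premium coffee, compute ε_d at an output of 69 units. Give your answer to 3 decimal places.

At Q = 69, P = 110 − 1.152(69) = 30.51.
dP/dQ = −1.152, so dQ/dP = 1/(−1.152) = -0.868.
ε = (dQ/dP)(P/Q) = (-0.868)(30.51/69).

-0.384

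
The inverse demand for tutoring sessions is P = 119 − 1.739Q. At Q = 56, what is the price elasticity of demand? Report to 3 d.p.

At Q = 56, P = 119 − 1.739(56) = 21.62.
dP/dQ = −1.739, so dQ/dP = 1/(−1.739) = -0.575.
ε = (dQ/dP)(P/Q) = (-0.575)(21.62/56).

-0.222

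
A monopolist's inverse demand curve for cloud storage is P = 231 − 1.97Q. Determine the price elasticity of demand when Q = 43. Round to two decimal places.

At Q = 43, P = 231 − 1.97(43) = 146.29.
dP/dQ = −1.97, so dQ/dP = 1/(−1.97) = -0.508.
ε = (dQ/dP)(P/Q) = (-0.508)(146.29/43).

-1.73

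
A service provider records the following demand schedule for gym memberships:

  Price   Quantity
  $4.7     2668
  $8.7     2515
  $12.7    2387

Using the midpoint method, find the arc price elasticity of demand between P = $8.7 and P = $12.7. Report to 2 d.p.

-0.14

At P = 8.7, Q = 2515; at P = 12.7, Q = 2387.
ΔQ = -128, ΔP = 4.0. Midpoints: P̄ = 10.70, Q̄ = 2451.0.
ε = (ΔQ/ΔP)(P̄/Q̄) = (-128/4.0)(10.70/2451.0).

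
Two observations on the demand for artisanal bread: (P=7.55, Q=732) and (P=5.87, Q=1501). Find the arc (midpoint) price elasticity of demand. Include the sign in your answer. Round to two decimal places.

-2.75

ΔQ = 1501 − 732 = 769; ΔP = 5.87 − 7.55 = -1.68.
Midpoints: P̄ = 6.71, Q̄ = 1116.5.
ε = (ΔQ/ΔP)(P̄/Q̄) = (769/-1.68)(6.71/1116.5).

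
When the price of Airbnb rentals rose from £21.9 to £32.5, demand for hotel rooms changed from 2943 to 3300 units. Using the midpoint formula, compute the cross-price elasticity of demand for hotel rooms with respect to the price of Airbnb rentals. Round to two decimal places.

ΔQ_x = 3300 − 2943 = 357; ΔP_y = 32.5 − 21.9 = 10.6.
Midpoints: P̄_y = 27.20, Q̄_x = 3121.5.
ε_xy = (ΔQ_x/ΔP_y)(P̄_y/Q̄_x) = (357/10.6)(27.20/3121.5).

0.29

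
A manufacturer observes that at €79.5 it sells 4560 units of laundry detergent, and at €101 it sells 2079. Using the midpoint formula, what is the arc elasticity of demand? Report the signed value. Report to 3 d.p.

ΔQ = 2079 − 4560 = -2481; ΔP = 101 − 79.5 = 21.5.
Midpoints: P̄ = 90.25, Q̄ = 3319.5.
ε = (ΔQ/ΔP)(P̄/Q̄) = (-2481/21.5)(90.25/3319.5).

-3.137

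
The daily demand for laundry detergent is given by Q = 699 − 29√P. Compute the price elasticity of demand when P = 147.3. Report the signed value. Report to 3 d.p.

-0.507

At P = 147.3, Q = 347.035.
dQ/dP = −29/(2√P) = -1.195.
ε = (dQ/dP)(P/Q) = (-1.195)(147.3/347.035).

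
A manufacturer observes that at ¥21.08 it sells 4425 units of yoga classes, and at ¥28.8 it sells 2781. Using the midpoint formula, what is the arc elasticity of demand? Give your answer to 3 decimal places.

-1.474

ΔQ = 2781 − 4425 = -1644; ΔP = 28.8 − 21.08 = 7.72.
Midpoints: P̄ = 24.94, Q̄ = 3603.0.
ε = (ΔQ/ΔP)(P̄/Q̄) = (-1644/7.72)(24.94/3603.0).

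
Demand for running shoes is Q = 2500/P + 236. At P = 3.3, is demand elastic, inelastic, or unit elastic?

Q = 993.576, dQ/dP = -229.568.
ε = (dQ/dP)(P/Q) ≈ -0.762.
|ε| = 0.76 < 1.

inelastic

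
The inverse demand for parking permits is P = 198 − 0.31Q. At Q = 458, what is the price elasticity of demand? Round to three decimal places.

At Q = 458, P = 198 − 0.31(458) = 56.02.
dP/dQ = −0.31, so dQ/dP = 1/(−0.31) = -3.226.
ε = (dQ/dP)(P/Q) = (-3.226)(56.02/458).

-0.395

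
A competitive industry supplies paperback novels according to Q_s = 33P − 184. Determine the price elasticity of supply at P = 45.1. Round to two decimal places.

1.14

At P = 45.1, Q_s = 1304.30.
dQ_s/dP = 33.
ε_s = (dQ_s/dP)(P/Q_s) = (33)(45.1/1304.30).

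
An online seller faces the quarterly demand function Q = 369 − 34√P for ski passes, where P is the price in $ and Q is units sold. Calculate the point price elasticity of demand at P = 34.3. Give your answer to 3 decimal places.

-0.586

At P = 34.3, Q = 169.875.
dQ/dP = −34/(2√P) = -2.903.
ε = (dQ/dP)(P/Q) = (-2.903)(34.3/169.875).
|ε| < 1, so demand is inelastic at this price.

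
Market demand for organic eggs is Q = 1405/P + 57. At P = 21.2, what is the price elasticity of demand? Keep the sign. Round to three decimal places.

-0.538

At P = 21.2, Q = 123.274.
dQ/dP = −1405/P² = -3.126.
ε = (dQ/dP)(P/Q) = (-3.126)(21.2/123.274).
|ε| < 1, so demand is inelastic at this price.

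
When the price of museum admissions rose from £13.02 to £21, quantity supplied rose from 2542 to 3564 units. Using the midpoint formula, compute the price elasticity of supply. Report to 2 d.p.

ΔQ = 3564 − 2542 = 1022; ΔP = 21 − 13.02 = 7.98.
Midpoints: P̄ = 17.01, Q̄ = 3053.0.
ε_s = (ΔQ/ΔP)(P̄/Q̄) = (1022/7.98)(17.01/3053.0).

0.71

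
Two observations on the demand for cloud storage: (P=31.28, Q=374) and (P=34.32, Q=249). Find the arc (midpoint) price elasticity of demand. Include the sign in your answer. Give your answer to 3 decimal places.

ΔQ = 249 − 374 = -125; ΔP = 34.32 − 31.28 = 3.04.
Midpoints: P̄ = 32.80, Q̄ = 311.5.
ε = (ΔQ/ΔP)(P̄/Q̄) = (-125/3.04)(32.80/311.5).

-4.330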